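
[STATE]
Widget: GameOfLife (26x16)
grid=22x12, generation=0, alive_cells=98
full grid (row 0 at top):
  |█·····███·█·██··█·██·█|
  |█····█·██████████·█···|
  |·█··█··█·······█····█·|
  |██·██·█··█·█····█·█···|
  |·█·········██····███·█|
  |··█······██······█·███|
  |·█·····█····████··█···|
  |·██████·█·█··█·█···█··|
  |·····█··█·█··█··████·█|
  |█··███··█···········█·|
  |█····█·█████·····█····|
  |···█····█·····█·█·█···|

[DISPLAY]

Gen: 0                    
█·····███·█·██··█·██·█    
█····█·██████████·█···    
·█··█··█·······█····█·    
██·██·█··█·█····█·█···    
·█·········██····███·█    
··█······██······█·███    
·█·····█····████··█···    
·██████·█·█··█·█···█··    
·····█··█·█··█··████·█    
█··███··█···········█·    
█····█·█████·····█····    
···█····█·····█·█·█···    
                          
                          
                          


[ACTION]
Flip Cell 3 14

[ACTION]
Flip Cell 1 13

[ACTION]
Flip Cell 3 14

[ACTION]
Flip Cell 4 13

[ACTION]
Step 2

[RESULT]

Gen: 2                    
············█·█···██··    
██·████·····█·█···█·█·    
······█···█·█·····█·█·    
·····█····█··█·█·█·██·    
···█·····█··█··██···██    
···██████····█········    
█·······█·█·█·██··███·    
██·█····█·██·█······█·    
·█·█··██········██····    
····██·█·······██··██·    
····██·█████····███···    
·······███············    
                          
                          
                          


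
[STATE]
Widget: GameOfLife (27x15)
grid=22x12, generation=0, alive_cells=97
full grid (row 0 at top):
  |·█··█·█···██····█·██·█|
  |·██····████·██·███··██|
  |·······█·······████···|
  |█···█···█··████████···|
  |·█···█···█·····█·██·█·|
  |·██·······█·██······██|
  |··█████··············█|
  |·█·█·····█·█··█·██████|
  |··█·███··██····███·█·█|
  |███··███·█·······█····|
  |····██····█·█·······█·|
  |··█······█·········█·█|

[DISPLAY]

Gen: 0                     
·█··█·█···██····█·██·█     
·██····████·██·███··██     
·······█·······████···     
█···█···█··████████···     
·█···█···█·····█·██·█·     
·██·······█·██······██     
··█████··············█     
·█·█·····█·█··█·██████     
··█·███··██····███·█·█     
███··███·█·······█····     
····██····█·█·······█·     
··█······█·········█·█     
                           
                           


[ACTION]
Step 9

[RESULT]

Gen: 9                     
······················     
·····██···········█·█·     
············█········█     
······██···█·····█····     
██····█····███····█··█     
█·█·████······█··███··     
··███·······█████··█·█     
·██····██···██·█····██     
···█···█········█···██     
···█··██············█·     
····█·█············█·█     
·····██···············     
                           
                           


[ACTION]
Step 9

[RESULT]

Gen: 18                    
······················     
······················     
······················     
██········█···········     
█········███····███···     
·········█······█··█··     
···········██·········     
······██···██····█··█·     
·····█···········██·█·     
······██·██·······█·█·     
······██···········█··     
······················     
                           
                           


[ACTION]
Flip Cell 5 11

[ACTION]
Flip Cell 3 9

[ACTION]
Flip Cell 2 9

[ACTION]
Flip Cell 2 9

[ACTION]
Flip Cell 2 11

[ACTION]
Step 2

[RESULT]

Gen: 20                    
······················     
······················     
······················     
██·······██·····███···     
██······███·····█·█···     
················█·█···     
···················█··     
··········███····█·██·     
·····█··█████···█···██     
·····█···········█··██     
······█·█·········██··     
·······█··············     
                           
                           


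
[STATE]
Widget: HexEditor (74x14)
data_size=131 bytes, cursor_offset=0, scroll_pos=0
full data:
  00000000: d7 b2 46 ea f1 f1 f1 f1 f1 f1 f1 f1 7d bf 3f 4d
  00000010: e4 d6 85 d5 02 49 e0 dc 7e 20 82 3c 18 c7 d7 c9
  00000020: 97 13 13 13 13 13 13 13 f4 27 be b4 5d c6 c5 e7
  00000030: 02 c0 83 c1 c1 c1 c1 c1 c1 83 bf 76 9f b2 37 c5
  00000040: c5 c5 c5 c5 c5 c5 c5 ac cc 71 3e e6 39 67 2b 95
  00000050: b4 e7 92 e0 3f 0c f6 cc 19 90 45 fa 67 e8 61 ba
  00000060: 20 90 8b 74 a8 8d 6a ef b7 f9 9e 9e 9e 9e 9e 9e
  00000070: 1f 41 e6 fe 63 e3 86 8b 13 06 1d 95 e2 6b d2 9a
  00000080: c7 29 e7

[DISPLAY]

00000000  D7 b2 46 ea f1 f1 f1 f1  f1 f1 f1 f1 7d bf 3f 4d  |..F.........}
00000010  e4 d6 85 d5 02 49 e0 dc  7e 20 82 3c 18 c7 d7 c9  |.....I..~ .<.
00000020  97 13 13 13 13 13 13 13  f4 27 be b4 5d c6 c5 e7  |.........'..]
00000030  02 c0 83 c1 c1 c1 c1 c1  c1 83 bf 76 9f b2 37 c5  |...........v.
00000040  c5 c5 c5 c5 c5 c5 c5 ac  cc 71 3e e6 39 67 2b 95  |.........q>.9
00000050  b4 e7 92 e0 3f 0c f6 cc  19 90 45 fa 67 e8 61 ba  |....?.....E.g
00000060  20 90 8b 74 a8 8d 6a ef  b7 f9 9e 9e 9e 9e 9e 9e  | ..t..j......
00000070  1f 41 e6 fe 63 e3 86 8b  13 06 1d 95 e2 6b d2 9a  |.A..c........
00000080  c7 29 e7                                          |.).          
                                                                          
                                                                          
                                                                          
                                                                          
                                                                          


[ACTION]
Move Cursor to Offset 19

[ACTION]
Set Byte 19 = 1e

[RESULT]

00000000  d7 b2 46 ea f1 f1 f1 f1  f1 f1 f1 f1 7d bf 3f 4d  |..F.........}
00000010  e4 d6 85 1E 02 49 e0 dc  7e 20 82 3c 18 c7 d7 c9  |.....I..~ .<.
00000020  97 13 13 13 13 13 13 13  f4 27 be b4 5d c6 c5 e7  |.........'..]
00000030  02 c0 83 c1 c1 c1 c1 c1  c1 83 bf 76 9f b2 37 c5  |...........v.
00000040  c5 c5 c5 c5 c5 c5 c5 ac  cc 71 3e e6 39 67 2b 95  |.........q>.9
00000050  b4 e7 92 e0 3f 0c f6 cc  19 90 45 fa 67 e8 61 ba  |....?.....E.g
00000060  20 90 8b 74 a8 8d 6a ef  b7 f9 9e 9e 9e 9e 9e 9e  | ..t..j......
00000070  1f 41 e6 fe 63 e3 86 8b  13 06 1d 95 e2 6b d2 9a  |.A..c........
00000080  c7 29 e7                                          |.).          
                                                                          
                                                                          
                                                                          
                                                                          
                                                                          


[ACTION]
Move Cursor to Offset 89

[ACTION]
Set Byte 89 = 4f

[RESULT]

00000000  d7 b2 46 ea f1 f1 f1 f1  f1 f1 f1 f1 7d bf 3f 4d  |..F.........}
00000010  e4 d6 85 1e 02 49 e0 dc  7e 20 82 3c 18 c7 d7 c9  |.....I..~ .<.
00000020  97 13 13 13 13 13 13 13  f4 27 be b4 5d c6 c5 e7  |.........'..]
00000030  02 c0 83 c1 c1 c1 c1 c1  c1 83 bf 76 9f b2 37 c5  |...........v.
00000040  c5 c5 c5 c5 c5 c5 c5 ac  cc 71 3e e6 39 67 2b 95  |.........q>.9
00000050  b4 e7 92 e0 3f 0c f6 cc  19 4F 45 fa 67 e8 61 ba  |....?....OE.g
00000060  20 90 8b 74 a8 8d 6a ef  b7 f9 9e 9e 9e 9e 9e 9e  | ..t..j......
00000070  1f 41 e6 fe 63 e3 86 8b  13 06 1d 95 e2 6b d2 9a  |.A..c........
00000080  c7 29 e7                                          |.).          
                                                                          
                                                                          
                                                                          
                                                                          
                                                                          


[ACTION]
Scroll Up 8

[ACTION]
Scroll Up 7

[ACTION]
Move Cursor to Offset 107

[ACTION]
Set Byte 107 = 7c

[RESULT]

00000000  d7 b2 46 ea f1 f1 f1 f1  f1 f1 f1 f1 7d bf 3f 4d  |..F.........}
00000010  e4 d6 85 1e 02 49 e0 dc  7e 20 82 3c 18 c7 d7 c9  |.....I..~ .<.
00000020  97 13 13 13 13 13 13 13  f4 27 be b4 5d c6 c5 e7  |.........'..]
00000030  02 c0 83 c1 c1 c1 c1 c1  c1 83 bf 76 9f b2 37 c5  |...........v.
00000040  c5 c5 c5 c5 c5 c5 c5 ac  cc 71 3e e6 39 67 2b 95  |.........q>.9
00000050  b4 e7 92 e0 3f 0c f6 cc  19 4f 45 fa 67 e8 61 ba  |....?....OE.g
00000060  20 90 8b 74 a8 8d 6a ef  b7 f9 9e 7C 9e 9e 9e 9e  | ..t..j....|.
00000070  1f 41 e6 fe 63 e3 86 8b  13 06 1d 95 e2 6b d2 9a  |.A..c........
00000080  c7 29 e7                                          |.).          
                                                                          
                                                                          
                                                                          
                                                                          
                                                                          


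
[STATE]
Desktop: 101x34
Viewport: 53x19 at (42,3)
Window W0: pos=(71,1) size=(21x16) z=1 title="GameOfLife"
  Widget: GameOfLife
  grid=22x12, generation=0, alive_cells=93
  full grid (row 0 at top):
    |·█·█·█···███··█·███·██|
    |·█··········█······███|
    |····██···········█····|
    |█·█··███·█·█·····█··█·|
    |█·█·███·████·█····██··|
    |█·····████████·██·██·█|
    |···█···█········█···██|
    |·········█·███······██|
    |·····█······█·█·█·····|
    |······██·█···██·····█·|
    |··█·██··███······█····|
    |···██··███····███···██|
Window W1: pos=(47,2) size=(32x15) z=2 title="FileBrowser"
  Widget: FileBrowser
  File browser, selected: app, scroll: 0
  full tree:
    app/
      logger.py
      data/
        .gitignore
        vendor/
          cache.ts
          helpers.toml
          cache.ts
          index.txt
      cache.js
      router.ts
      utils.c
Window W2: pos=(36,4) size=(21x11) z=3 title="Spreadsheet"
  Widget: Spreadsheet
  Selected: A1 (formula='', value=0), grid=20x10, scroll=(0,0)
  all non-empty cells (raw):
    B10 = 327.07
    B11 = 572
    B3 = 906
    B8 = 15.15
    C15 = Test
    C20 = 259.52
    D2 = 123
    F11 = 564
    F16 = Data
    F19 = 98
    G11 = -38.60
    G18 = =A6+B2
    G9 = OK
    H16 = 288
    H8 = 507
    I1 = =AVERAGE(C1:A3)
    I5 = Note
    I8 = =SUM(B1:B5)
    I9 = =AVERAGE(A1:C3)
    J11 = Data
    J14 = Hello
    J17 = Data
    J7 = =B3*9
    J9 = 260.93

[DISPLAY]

     ┃ FileBrowser                  ┃────────────┨   
━━━━━━━━━━━━━━┓─────────────────────┨            ┃   
adsheet       ┃/                    ┃·███··█·███·┃   
──────────────┨r.py                 ┃····█······█┃   
              ┃ata/                 ┃·········█··┃   
  A       B   ┃.js                  ┃·█·█·····█··┃   
--------------┃r.ts                 ┃████·█····██┃   
    [0]       ┃.c                   ┃██████·██·██┃   
      0       ┃                     ┃········█···┃   
      0     90┃                     ┃·█·███······┃   
      0       ┃                     ┃····█·█·█···┃   
━━━━━━━━━━━━━━┛                     ┃·█···██·····┃   
     ┃                              ┃███······█··┃   
     ┗━━━━━━━━━━━━━━━━━━━━━━━━━━━━━━┛━━━━━━━━━━━━┛   
                                                     
                                                     
                                                     
                                                     
                                                     


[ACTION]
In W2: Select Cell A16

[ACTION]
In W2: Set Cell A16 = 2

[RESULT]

     ┃ FileBrowser                  ┃────────────┨   
━━━━━━━━━━━━━━┓─────────────────────┨            ┃   
adsheet       ┃/                    ┃·███··█·███·┃   
──────────────┨r.py                 ┃····█······█┃   
2             ┃ata/                 ┃·········█··┃   
  A       B   ┃.js                  ┃·█·█·····█··┃   
--------------┃r.ts                 ┃████·█····██┃   
      0       ┃.c                   ┃██████·██·██┃   
      0       ┃                     ┃········█···┃   
      0     90┃                     ┃·█·███······┃   
      0       ┃                     ┃····█·█·█···┃   
━━━━━━━━━━━━━━┛                     ┃·█···██·····┃   
     ┃                              ┃███······█··┃   
     ┗━━━━━━━━━━━━━━━━━━━━━━━━━━━━━━┛━━━━━━━━━━━━┛   
                                                     
                                                     
                                                     
                                                     
                                                     


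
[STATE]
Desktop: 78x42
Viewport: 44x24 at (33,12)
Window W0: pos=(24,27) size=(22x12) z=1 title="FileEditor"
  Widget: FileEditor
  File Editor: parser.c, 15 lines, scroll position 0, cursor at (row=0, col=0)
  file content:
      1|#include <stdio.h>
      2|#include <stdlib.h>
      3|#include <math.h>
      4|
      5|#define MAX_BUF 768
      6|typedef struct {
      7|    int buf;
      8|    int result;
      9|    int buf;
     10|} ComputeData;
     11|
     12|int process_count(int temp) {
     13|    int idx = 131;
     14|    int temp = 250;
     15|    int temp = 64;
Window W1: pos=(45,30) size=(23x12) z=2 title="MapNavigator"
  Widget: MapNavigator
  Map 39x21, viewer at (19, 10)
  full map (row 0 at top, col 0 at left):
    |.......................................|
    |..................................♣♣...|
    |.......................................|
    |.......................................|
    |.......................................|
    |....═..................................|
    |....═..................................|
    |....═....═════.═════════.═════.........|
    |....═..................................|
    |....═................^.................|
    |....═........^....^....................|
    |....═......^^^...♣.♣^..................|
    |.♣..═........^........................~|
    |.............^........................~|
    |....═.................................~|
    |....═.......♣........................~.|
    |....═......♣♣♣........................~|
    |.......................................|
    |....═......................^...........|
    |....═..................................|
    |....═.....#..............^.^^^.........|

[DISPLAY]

                                            
                                            
                                            
                                            
                                            
                                            
                                            
                                            
                                            
                                            
                                            
                                            
                                            
                                            
                                            
━━━━━━━━━━━━┓                               
tor         ┃                               
────────────┨                               
 <stdio.h> ▲┏━━━━━━━━━━━━━━━━━━━━━┓         
 <stdlib.h>█┃ MapNavigator        ┃         
 <math.h>  ░┠─────────────────────┨         
           ░┃.....................┃         
MAX_BUF 768░┃═════.═════════.═════┃         
struct {   ░┃.....................┃         


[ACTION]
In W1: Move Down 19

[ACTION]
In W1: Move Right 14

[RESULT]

                                            
                                            
                                            
                                            
                                            
                                            
                                            
                                            
                                            
                                            
                                            
                                            
                                            
                                            
                                            
━━━━━━━━━━━━┓                               
tor         ┃                               
────────────┨                               
 <stdio.h> ▲┏━━━━━━━━━━━━━━━━━━━━━┓         
 <stdlib.h>█┃ MapNavigator        ┃         
 <math.h>  ░┠─────────────────────┨         
           ░┃...............~     ┃         
MAX_BUF 768░┃................     ┃         
struct {   ░┃....^...........     ┃         


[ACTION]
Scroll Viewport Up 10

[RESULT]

                                            
                                            
                                            
                                            
                                            
                                            
                                            
                                            
                                            
                                            
                                            
                                            
                                            
                                            
                                            
                                            
                                            
                                            
                                            
                                            
                                            
                                            
                                            
                                            


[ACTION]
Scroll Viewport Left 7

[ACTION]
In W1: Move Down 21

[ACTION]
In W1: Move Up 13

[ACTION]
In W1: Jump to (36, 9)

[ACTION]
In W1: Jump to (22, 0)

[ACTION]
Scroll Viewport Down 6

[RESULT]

                                            
                                            
                                            
                                            
                                            
                                            
                                            
                                            
                                            
                                            
                                            
                                            
                                            
                                            
                                            
                                            
                                            
                                            
                                            
━━━━━━━━━━━━━━━━━━━┓                        
FileEditor         ┃                        
───────────────────┨                        
include <stdio.h> ▲┏━━━━━━━━━━━━━━━━━━━━━┓  
include <stdlib.h>█┃ MapNavigator        ┃  


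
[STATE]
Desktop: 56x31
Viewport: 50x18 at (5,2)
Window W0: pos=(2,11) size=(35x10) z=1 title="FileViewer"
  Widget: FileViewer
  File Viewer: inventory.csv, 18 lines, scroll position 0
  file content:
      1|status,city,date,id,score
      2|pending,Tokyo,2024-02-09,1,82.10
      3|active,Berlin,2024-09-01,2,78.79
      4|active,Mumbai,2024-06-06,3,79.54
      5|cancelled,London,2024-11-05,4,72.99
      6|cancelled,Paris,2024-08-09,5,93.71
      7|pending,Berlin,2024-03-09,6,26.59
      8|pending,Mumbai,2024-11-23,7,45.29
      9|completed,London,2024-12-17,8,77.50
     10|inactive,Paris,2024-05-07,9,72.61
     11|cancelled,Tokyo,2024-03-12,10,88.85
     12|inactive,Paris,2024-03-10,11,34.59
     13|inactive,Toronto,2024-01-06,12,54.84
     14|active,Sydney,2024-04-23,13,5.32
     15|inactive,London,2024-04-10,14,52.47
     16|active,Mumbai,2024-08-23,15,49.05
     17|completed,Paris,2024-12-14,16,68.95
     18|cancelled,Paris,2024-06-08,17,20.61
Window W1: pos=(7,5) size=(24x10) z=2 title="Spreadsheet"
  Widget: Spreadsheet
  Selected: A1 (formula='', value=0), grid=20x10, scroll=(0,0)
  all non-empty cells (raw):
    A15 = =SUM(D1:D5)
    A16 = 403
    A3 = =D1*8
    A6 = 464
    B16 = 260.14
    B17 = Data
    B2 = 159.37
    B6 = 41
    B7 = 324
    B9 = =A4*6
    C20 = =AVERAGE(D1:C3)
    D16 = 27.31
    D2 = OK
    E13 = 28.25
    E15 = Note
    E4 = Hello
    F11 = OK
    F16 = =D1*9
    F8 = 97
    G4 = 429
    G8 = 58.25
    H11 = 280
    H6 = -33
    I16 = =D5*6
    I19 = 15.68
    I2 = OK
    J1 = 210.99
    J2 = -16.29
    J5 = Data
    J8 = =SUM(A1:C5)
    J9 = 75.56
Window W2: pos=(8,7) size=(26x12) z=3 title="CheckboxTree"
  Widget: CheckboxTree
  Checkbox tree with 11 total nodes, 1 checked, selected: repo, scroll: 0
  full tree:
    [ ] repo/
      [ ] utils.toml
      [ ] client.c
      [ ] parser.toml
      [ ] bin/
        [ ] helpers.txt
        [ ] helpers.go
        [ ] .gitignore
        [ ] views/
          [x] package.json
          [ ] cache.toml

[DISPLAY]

                                                  
                                                  
                                                  
  ┏━━━━━━━━━━━━━━━━━━━━━━┓                        
  ┃ Spreadsheet          ┃                        
  ┠┏━━━━━━━━━━━━━━━━━━━━━━━━┓                     
  ┃┃ CheckboxTree           ┃                     
  ┃┠────────────────────────┨                     
  ┃┃>[-] repo/              ┃                     
━━┃┃   [ ] utils.toml       ┃━━┓                  
il┃┃   [ ] client.c         ┃  ┃                  
──┃┃   [ ] parser.toml      ┃──┨                  
at┗┃   [-] bin/             ┃ ▲┃                  
ndi┃     [ ] helpers.txt    ┃0█┃                  
tiv┃     [ ] helpers.go     ┃9░┃                  
tiv┃     [ ] .gitignore     ┃4░┃                  
nce┗━━━━━━━━━━━━━━━━━━━━━━━━┛2░┃                  
ncelled,Paris,2024-08-09,5,93.▼┃                  


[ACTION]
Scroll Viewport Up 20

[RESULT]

                                                  
                                                  
                                                  
                                                  
                                                  
  ┏━━━━━━━━━━━━━━━━━━━━━━┓                        
  ┃ Spreadsheet          ┃                        
  ┠┏━━━━━━━━━━━━━━━━━━━━━━━━┓                     
  ┃┃ CheckboxTree           ┃                     
  ┃┠────────────────────────┨                     
  ┃┃>[-] repo/              ┃                     
━━┃┃   [ ] utils.toml       ┃━━┓                  
il┃┃   [ ] client.c         ┃  ┃                  
──┃┃   [ ] parser.toml      ┃──┨                  
at┗┃   [-] bin/             ┃ ▲┃                  
ndi┃     [ ] helpers.txt    ┃0█┃                  
tiv┃     [ ] helpers.go     ┃9░┃                  
tiv┃     [ ] .gitignore     ┃4░┃                  


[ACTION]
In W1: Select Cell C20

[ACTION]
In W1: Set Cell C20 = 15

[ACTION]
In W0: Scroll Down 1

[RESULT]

                                                  
                                                  
                                                  
                                                  
                                                  
  ┏━━━━━━━━━━━━━━━━━━━━━━┓                        
  ┃ Spreadsheet          ┃                        
  ┠┏━━━━━━━━━━━━━━━━━━━━━━━━┓                     
  ┃┃ CheckboxTree           ┃                     
  ┃┠────────────────────────┨                     
  ┃┃>[-] repo/              ┃                     
━━┃┃   [ ] utils.toml       ┃━━┓                  
il┃┃   [ ] client.c         ┃  ┃                  
──┃┃   [ ] parser.toml      ┃──┨                  
nd┗┃   [-] bin/             ┃0▲┃                  
tiv┃     [ ] helpers.txt    ┃9█┃                  
tiv┃     [ ] helpers.go     ┃4░┃                  
nce┃     [ ] .gitignore     ┃2░┃                  


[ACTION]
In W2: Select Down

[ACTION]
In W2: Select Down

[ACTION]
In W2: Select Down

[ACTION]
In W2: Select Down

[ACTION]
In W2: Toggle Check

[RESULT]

                                                  
                                                  
                                                  
                                                  
                                                  
  ┏━━━━━━━━━━━━━━━━━━━━━━┓                        
  ┃ Spreadsheet          ┃                        
  ┠┏━━━━━━━━━━━━━━━━━━━━━━━━┓                     
  ┃┃ CheckboxTree           ┃                     
  ┃┠────────────────────────┨                     
  ┃┃ [-] repo/              ┃                     
━━┃┃   [ ] utils.toml       ┃━━┓                  
il┃┃   [ ] client.c         ┃  ┃                  
──┃┃   [ ] parser.toml      ┃──┨                  
nd┗┃>  [x] bin/             ┃0▲┃                  
tiv┃     [x] helpers.txt    ┃9█┃                  
tiv┃     [x] helpers.go     ┃4░┃                  
nce┃     [x] .gitignore     ┃2░┃                  


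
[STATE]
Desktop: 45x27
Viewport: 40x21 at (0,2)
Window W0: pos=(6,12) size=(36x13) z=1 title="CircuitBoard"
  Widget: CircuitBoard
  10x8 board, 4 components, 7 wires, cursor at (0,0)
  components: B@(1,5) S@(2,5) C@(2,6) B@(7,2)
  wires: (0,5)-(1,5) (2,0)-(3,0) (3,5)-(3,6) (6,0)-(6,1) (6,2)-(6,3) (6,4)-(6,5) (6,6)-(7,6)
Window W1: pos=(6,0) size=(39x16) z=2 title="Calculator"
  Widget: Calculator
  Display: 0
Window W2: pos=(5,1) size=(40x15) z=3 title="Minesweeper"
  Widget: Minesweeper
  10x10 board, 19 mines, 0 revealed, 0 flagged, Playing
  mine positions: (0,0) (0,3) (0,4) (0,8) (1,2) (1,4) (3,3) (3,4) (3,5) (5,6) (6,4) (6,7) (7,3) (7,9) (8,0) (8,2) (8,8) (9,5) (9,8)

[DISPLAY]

     ┃ Minesweeper                      
     ┠──────────────────────────────────
     ┃■■■■■■■■■■                        
     ┃■■■■■■■■■■                        
     ┃■■■■■■■■■■                        
     ┃■■■■■■■■■■                        
     ┃■■■■■■■■■■                        
     ┃■■■■■■■■■■                        
     ┃■■■■■■■■■■                        
     ┃■■■■■■■■■■                        
     ┃■■■■■■■■■■                        
     ┃■■■■■■■■■■                        
     ┃                                  
     ┗━━━━━━━━━━━━━━━━━━━━━━━━━━━━━━━━━━
      ┃0  [.]                  ·        
      ┃                        │        
      ┃1                       B        
      ┃                                 
      ┃2   ·                   S   C    
      ┃    │                            
      ┃3   ·                   · ─ ·    


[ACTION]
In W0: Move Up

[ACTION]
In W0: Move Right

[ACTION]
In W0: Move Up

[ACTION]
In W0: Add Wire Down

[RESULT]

     ┃ Minesweeper                      
     ┠──────────────────────────────────
     ┃■■■■■■■■■■                        
     ┃■■■■■■■■■■                        
     ┃■■■■■■■■■■                        
     ┃■■■■■■■■■■                        
     ┃■■■■■■■■■■                        
     ┃■■■■■■■■■■                        
     ┃■■■■■■■■■■                        
     ┃■■■■■■■■■■                        
     ┃■■■■■■■■■■                        
     ┃■■■■■■■■■■                        
     ┃                                  
     ┗━━━━━━━━━━━━━━━━━━━━━━━━━━━━━━━━━━
      ┃0      [.]              ·        
      ┃        │               │        
      ┃1       ·               B        
      ┃                                 
      ┃2   ·                   S   C    
      ┃    │                            
      ┃3   ·                   · ─ ·    


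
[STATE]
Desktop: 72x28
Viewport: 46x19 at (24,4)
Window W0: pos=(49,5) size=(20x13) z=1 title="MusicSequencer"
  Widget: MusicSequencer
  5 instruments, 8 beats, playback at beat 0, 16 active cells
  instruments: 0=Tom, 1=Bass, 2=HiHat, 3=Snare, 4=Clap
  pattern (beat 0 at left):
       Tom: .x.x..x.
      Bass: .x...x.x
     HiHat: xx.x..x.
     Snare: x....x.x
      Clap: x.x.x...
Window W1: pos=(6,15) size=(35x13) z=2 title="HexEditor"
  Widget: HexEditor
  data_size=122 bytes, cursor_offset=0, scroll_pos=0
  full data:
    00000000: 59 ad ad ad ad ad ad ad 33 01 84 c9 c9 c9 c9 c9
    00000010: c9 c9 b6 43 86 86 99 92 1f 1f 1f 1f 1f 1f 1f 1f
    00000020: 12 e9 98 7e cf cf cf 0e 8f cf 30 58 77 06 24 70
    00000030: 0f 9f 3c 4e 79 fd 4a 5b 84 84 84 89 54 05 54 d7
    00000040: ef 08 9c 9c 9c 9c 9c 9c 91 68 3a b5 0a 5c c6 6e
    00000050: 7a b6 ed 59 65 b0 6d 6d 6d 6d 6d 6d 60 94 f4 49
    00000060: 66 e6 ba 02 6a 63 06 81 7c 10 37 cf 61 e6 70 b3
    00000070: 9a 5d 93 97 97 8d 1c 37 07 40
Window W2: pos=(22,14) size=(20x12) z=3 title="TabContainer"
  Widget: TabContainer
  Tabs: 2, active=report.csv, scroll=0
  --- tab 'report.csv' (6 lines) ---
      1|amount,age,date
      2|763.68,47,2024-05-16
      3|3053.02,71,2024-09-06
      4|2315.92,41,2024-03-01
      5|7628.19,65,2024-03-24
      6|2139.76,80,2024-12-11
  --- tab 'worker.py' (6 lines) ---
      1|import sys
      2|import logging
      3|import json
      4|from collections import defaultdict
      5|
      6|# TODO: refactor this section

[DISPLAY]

                                              
                         ┏━━━━━━━━━━━━━━━━━━┓ 
                         ┃ MusicSequencer   ┃ 
                         ┠──────────────────┨ 
                         ┃      ▼1234567    ┃ 
                         ┃   Tom·█·█··█·    ┃ 
                         ┃  Bass·█···█·█    ┃ 
                         ┃ HiHat██·█··█·    ┃ 
                         ┃ Snare█····█·█    ┃ 
                         ┃  Clap█·█·█···    ┃ 
━━━━━━━━━━━━━━━━━┓       ┃                  ┃ 
TabContainer     ┃       ┃                  ┃ 
─────────────────┨       ┃                  ┃ 
report.csv]│ work┃       ┗━━━━━━━━━━━━━━━━━━┛ 
─────────────────┃                            
mount,age,date   ┃                            
63.68,47,2024-05-┃                            
053.02,71,2024-09┃                            
315.92,41,2024-03┃                            


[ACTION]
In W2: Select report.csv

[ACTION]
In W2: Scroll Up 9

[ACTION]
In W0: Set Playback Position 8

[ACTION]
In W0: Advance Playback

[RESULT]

                                              
                         ┏━━━━━━━━━━━━━━━━━━┓ 
                         ┃ MusicSequencer   ┃ 
                         ┠──────────────────┨ 
                         ┃      0▼234567    ┃ 
                         ┃   Tom·█·█··█·    ┃ 
                         ┃  Bass·█···█·█    ┃ 
                         ┃ HiHat██·█··█·    ┃ 
                         ┃ Snare█····█·█    ┃ 
                         ┃  Clap█·█·█···    ┃ 
━━━━━━━━━━━━━━━━━┓       ┃                  ┃ 
TabContainer     ┃       ┃                  ┃ 
─────────────────┨       ┃                  ┃ 
report.csv]│ work┃       ┗━━━━━━━━━━━━━━━━━━┛ 
─────────────────┃                            
mount,age,date   ┃                            
63.68,47,2024-05-┃                            
053.02,71,2024-09┃                            
315.92,41,2024-03┃                            


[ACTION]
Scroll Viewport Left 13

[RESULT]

                                              
                                      ┏━━━━━━━
                                      ┃ MusicS
                                      ┠───────
                                      ┃      0
                                      ┃   Tom·
                                      ┃  Bass·
                                      ┃ HiHat█
                                      ┃ Snare█
                                      ┃  Clap█
           ┏━━━━━━━━━━━━━━━━━━┓       ┃       
━━━━━━━━━━━┃ TabContainer     ┃       ┃       
Editor     ┠──────────────────┨       ┃       
───────────┃[report.csv]│ work┃       ┗━━━━━━━
0000  59 ad┃──────────────────┃               
0010  c9 c9┃amount,age,date   ┃               
0020  12 e9┃763.68,47,2024-05-┃               
0030  0f 9f┃3053.02,71,2024-09┃               
0040  ef 08┃2315.92,41,2024-03┃               


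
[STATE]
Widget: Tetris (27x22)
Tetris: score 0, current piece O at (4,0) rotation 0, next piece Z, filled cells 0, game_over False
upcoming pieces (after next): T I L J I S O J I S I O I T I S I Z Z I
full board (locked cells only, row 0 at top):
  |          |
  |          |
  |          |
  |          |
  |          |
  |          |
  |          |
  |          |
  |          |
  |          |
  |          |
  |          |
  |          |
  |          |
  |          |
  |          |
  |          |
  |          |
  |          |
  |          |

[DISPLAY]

    ▓▓    │Next:           
    ▓▓    │▓▓              
          │ ▓▓             
          │                
          │                
          │                
          │Score:          
          │0               
          │                
          │                
          │                
          │                
          │                
          │                
          │                
          │                
          │                
          │                
          │                
          │                
          │                
          │                


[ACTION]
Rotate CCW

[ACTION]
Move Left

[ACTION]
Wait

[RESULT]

          │Next:           
   ▓▓     │▓▓              
   ▓▓     │ ▓▓             
          │                
          │                
          │                
          │Score:          
          │0               
          │                
          │                
          │                
          │                
          │                
          │                
          │                
          │                
          │                
          │                
          │                
          │                
          │                
          │                


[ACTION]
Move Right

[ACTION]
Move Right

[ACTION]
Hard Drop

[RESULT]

   ▓▓     │Next:           
    ▓▓    │ ▒              
          │▒▒▒             
          │                
          │                
          │                
          │Score:          
          │0               
          │                
          │                
          │                
          │                
          │                
          │                
          │                
          │                
          │                
          │                
     ▓▓   │                
     ▓▓   │                
          │                
          │                
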